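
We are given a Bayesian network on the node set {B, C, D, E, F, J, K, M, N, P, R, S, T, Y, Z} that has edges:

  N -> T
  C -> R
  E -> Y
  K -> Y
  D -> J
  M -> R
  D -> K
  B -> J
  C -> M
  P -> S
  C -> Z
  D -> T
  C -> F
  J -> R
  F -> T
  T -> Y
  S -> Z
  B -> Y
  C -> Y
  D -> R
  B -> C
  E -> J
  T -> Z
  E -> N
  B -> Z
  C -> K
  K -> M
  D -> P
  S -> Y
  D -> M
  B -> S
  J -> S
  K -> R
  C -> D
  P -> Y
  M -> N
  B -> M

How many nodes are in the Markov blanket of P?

P's parents: D.
P's children: S, Y.
Co-parents of P (other parents of its children):
  S also has parents B, J.
  Y also has parents B, C, E, K, S, T.
MB(P) = {B, C, D, E, J, K, S, T, Y}, which has 9 nodes.

9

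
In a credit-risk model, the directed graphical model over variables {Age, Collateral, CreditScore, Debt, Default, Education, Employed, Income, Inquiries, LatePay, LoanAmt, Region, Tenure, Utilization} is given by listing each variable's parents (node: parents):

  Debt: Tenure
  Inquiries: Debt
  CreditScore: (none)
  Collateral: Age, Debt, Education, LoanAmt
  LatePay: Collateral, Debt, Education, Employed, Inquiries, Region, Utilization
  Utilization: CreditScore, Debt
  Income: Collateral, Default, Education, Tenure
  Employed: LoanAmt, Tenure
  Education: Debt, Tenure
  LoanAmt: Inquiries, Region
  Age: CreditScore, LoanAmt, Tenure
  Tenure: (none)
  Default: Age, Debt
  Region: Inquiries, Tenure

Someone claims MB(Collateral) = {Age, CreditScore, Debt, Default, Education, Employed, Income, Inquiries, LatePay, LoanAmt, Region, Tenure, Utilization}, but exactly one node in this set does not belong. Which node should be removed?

CreditScore

A node's Markov blanket = Pa ∪ Ch ∪ (parents of Ch other than the node itself).
Collateral has parents Age, Debt, Education, LoanAmt.
Children of Collateral: Income, LatePay.
Other parents of Collateral's children:
  parents(Income) \ {Collateral} = {Default, Education, Tenure}.
  LatePay's other parents are Debt, Education, Employed, Inquiries, Region, Utilization.
MB(Collateral) = {Age, Debt, Default, Education, Employed, Income, Inquiries, LatePay, LoanAmt, Region, Tenure, Utilization}.
CreditScore is neither a parent, child, nor co-parent of Collateral, so it does not belong.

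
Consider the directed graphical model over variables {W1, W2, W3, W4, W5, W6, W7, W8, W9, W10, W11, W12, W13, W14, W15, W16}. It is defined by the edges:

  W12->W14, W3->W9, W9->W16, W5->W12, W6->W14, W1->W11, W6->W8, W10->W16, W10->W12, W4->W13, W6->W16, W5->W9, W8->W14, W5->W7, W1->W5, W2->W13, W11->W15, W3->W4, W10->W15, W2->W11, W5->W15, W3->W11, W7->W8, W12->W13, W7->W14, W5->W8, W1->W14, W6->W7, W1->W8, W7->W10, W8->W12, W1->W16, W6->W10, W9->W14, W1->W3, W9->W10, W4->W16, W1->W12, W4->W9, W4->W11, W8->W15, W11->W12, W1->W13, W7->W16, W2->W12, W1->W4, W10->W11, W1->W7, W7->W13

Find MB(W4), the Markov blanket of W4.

{W1, W2, W3, W5, W6, W7, W9, W10, W11, W12, W13, W16}

W4's parents: W1, W3.
Ch(W4) = {W9, W11, W13, W16}.
For each child, the remaining parents (spouses of W4):
  W9 also has parents W3, W5.
  parents(W11) \ {W4} = {W1, W2, W3, W10}.
  parents(W13) \ {W4} = {W1, W2, W7, W12}.
  parents(W16) \ {W4} = {W1, W6, W7, W9, W10}.
MB(W4) = {W1, W2, W3, W5, W6, W7, W9, W10, W11, W12, W13, W16}.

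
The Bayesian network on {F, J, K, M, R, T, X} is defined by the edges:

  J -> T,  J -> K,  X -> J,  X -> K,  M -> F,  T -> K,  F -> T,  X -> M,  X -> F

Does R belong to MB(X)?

Ch(X) = {F, J, K, M}.
X has no parents.
Parents of each child, excluding X:
  M: —
  J: —
  F: M
  K: J, T
MB(X) = {F, J, K, M, T}; R is not in this set.

No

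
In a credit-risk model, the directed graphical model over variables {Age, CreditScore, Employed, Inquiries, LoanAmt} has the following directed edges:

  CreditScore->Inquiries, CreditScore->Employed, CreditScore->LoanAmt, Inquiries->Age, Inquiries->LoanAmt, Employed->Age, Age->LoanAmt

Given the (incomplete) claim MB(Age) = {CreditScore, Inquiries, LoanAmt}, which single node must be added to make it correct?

Employed

A node's Markov blanket = Pa ∪ Ch ∪ (parents of Ch other than the node itself).
Age has parents Employed, Inquiries.
Ch(Age) = {LoanAmt}.
Parents of each child, excluding Age:
  LoanAmt also has parents CreditScore, Inquiries.
MB(Age) = {CreditScore, Employed, Inquiries, LoanAmt}.
Comparing with the claimed set, Employed is missing.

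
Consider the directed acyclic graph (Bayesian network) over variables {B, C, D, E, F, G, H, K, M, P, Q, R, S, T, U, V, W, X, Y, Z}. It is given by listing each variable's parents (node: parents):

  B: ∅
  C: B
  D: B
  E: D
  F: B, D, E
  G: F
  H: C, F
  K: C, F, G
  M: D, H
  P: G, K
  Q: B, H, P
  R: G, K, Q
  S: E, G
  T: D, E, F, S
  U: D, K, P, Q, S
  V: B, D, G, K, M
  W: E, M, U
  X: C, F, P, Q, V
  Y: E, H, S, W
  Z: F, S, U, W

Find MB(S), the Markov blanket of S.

A node's Markov blanket = Pa ∪ Ch ∪ (parents of Ch other than the node itself).
S's children: T, U, Y, Z.
S has parents E, G.
Co-parents of S (other parents of its children):
  T's other parents are D, E, F.
  parents(U) \ {S} = {D, K, P, Q}.
  Y also has parents E, H, W.
  Z also has parents F, U, W.
So the Markov blanket of S is {D, E, F, G, H, K, P, Q, T, U, W, Y, Z}.

{D, E, F, G, H, K, P, Q, T, U, W, Y, Z}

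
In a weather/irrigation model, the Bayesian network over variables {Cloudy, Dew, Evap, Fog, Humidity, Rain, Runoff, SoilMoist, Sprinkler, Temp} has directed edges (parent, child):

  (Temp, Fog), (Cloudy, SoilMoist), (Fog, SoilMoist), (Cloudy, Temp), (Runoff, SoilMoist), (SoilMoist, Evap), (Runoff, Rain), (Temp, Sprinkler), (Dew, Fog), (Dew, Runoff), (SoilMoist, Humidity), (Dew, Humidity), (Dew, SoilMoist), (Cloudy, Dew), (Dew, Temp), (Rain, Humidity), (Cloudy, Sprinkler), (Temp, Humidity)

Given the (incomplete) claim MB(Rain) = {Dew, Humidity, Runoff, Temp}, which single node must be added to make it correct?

SoilMoist

The Markov blanket of a node is its parents, its children, and the other parents of its children.
Rain's parents: Runoff.
Rain has child Humidity.
Parents of each child, excluding Rain:
  Humidity's other parents are Dew, SoilMoist, Temp.
MB(Rain) = {Dew, Humidity, Runoff, SoilMoist, Temp}.
Comparing with the claimed set, SoilMoist is missing.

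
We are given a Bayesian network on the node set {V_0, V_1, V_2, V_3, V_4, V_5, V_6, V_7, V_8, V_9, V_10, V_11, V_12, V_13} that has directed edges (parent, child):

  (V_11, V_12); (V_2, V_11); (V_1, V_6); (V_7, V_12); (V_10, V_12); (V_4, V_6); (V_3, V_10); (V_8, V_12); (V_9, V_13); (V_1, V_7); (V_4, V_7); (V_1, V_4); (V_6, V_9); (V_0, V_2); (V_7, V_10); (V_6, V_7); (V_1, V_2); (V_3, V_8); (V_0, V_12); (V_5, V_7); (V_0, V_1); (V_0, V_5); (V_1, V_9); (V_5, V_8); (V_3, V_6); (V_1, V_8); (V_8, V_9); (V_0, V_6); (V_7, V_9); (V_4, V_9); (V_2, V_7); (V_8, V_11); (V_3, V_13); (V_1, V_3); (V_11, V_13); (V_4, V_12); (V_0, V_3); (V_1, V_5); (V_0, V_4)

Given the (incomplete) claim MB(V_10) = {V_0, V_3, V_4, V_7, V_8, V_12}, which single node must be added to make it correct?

V_11

By definition, MB(V_10) is built from V_10's parents, V_10's children, and the co-parents of V_10.
V_10 has parents V_3, V_7.
Ch(V_10) = {V_12}.
Parents of each child, excluding V_10:
  V_12: V_0, V_4, V_7, V_8, V_11
MB(V_10) = {V_0, V_3, V_4, V_7, V_8, V_11, V_12}.
Comparing with the claimed set, V_11 is missing.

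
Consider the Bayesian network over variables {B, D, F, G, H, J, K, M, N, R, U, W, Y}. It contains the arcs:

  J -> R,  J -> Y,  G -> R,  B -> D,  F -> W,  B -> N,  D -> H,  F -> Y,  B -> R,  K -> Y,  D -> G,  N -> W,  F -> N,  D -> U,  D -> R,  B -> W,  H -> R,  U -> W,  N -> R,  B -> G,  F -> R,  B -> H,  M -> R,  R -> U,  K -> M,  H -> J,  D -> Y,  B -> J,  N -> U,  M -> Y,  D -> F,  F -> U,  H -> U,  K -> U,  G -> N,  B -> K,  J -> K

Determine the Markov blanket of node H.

Recall MB(v) = parents ∪ children ∪ spouses, where spouses are the other parents of v's children.
Parents of H: B, D.
H's children: J, R, U.
For each child, the remaining parents (spouses of H):
  parents(J) \ {H} = {B}.
  R's other parents are B, D, F, G, J, M, N.
  parents(U) \ {H} = {D, F, K, N, R}.
Taking the union gives {B, D, F, G, J, K, M, N, R, U}.

{B, D, F, G, J, K, M, N, R, U}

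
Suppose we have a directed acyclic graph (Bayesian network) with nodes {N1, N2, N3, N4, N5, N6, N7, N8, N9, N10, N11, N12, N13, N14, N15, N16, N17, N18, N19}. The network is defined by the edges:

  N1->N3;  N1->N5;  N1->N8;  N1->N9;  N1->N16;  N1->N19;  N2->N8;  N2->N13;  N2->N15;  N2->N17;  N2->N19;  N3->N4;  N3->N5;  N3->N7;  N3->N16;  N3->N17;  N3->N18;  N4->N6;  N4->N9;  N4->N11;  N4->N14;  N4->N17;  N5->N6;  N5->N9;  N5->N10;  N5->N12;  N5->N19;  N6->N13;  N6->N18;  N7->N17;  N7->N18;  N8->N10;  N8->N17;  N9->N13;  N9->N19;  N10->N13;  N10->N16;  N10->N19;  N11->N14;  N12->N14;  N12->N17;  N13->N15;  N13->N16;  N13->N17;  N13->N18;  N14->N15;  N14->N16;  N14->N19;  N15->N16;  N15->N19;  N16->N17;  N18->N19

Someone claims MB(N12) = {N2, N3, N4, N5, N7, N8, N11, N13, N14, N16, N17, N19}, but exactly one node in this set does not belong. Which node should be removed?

N19

N12's children: N14, N17.
Pa(N12) = {N5}.
Other parents of N12's children:
  parents(N14) \ {N12} = {N4, N11}.
  N17 also has parents N2, N3, N4, N7, N8, N13, N16.
MB(N12) = {N2, N3, N4, N5, N7, N8, N11, N13, N14, N16, N17}.
N19 is neither a parent, child, nor co-parent of N12, so it does not belong.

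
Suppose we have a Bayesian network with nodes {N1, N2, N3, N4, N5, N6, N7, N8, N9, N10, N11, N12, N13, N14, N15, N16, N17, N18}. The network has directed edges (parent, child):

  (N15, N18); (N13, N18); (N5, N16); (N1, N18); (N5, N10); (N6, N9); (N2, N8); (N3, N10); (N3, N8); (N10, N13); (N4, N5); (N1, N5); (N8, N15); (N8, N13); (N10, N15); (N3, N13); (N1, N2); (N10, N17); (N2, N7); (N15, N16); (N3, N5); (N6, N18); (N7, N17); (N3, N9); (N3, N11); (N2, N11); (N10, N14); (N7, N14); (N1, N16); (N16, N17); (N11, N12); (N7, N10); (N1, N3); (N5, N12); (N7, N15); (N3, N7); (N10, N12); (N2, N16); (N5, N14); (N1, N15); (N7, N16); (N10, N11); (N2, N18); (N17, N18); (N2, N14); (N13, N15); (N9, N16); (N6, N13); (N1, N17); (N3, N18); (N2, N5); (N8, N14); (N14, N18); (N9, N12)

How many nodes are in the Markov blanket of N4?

4

N4's children: N5.
N4 has no parents.
Parents of each child, excluding N4:
  N5 also has parents N1, N2, N3.
MB(N4) = {N1, N2, N3, N5}, which has 4 nodes.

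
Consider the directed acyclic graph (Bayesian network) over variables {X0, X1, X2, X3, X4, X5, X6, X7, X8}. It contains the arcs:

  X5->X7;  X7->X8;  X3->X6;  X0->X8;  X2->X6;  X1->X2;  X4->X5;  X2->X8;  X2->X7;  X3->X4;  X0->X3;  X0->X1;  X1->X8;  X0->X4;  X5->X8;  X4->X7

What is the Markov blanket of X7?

{X0, X1, X2, X4, X5, X8}

Pa(X7) = {X2, X4, X5}.
Children of X7: X8.
Co-parents of X7 (other parents of its children):
  parents(X8) \ {X7} = {X0, X1, X2, X5}.
Union: {X2, X4, X5} ∪ {X8} ∪ {X0, X1, X2, X5} = {X0, X1, X2, X4, X5, X8}.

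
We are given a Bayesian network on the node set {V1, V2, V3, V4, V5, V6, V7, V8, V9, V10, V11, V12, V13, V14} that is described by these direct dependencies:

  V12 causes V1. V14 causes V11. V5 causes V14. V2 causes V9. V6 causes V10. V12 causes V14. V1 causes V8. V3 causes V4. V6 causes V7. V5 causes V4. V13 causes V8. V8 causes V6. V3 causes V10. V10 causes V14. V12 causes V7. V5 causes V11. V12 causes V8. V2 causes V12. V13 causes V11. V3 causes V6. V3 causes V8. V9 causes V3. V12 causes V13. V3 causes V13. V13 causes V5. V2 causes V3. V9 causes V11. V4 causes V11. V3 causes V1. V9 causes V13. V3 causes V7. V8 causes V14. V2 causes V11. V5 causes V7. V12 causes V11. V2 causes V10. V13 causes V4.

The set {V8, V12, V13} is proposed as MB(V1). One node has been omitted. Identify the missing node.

V1's children: V8.
Parents of V1: V3, V12.
For each child, the remaining parents (spouses of V1):
  V8: V3, V12, V13
MB(V1) = {V3, V8, V12, V13}.
Comparing with the claimed set, V3 is missing.

V3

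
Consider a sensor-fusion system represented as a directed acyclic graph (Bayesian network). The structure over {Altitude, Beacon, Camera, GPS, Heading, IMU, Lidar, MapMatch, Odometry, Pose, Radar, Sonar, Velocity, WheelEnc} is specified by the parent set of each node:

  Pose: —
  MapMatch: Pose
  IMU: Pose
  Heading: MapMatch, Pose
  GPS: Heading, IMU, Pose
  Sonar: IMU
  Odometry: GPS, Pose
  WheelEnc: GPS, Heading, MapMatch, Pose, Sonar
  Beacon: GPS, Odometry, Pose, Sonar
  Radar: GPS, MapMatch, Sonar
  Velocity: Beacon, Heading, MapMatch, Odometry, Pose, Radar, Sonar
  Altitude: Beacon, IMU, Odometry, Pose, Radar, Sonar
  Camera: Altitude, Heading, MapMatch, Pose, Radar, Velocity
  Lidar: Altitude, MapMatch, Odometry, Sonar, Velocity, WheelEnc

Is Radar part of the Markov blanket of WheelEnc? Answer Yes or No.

No

Parents of WheelEnc: GPS, Heading, MapMatch, Pose, Sonar.
Ch(WheelEnc) = {Lidar}.
Co-parents of WheelEnc (other parents of its children):
  Lidar also has parents Altitude, MapMatch, Odometry, Sonar, Velocity.
MB(WheelEnc) = {Altitude, GPS, Heading, Lidar, MapMatch, Odometry, Pose, Sonar, Velocity}; Radar is not in this set.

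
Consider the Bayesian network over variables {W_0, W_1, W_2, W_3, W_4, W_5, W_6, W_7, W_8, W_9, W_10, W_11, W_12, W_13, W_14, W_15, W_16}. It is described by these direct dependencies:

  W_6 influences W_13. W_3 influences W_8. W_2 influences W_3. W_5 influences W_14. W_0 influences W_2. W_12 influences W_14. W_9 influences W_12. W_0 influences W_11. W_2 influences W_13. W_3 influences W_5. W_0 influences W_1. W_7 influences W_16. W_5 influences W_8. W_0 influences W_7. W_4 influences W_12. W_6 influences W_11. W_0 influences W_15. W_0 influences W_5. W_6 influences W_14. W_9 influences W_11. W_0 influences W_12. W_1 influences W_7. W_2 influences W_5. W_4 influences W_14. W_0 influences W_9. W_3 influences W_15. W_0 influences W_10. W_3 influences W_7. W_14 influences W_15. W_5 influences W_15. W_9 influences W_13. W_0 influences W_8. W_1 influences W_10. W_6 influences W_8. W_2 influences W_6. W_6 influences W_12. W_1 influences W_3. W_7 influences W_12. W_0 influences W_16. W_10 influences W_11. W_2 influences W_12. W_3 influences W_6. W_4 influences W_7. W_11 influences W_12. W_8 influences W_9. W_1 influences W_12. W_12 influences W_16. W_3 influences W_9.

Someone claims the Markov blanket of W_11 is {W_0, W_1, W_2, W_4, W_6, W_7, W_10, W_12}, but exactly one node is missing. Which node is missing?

Ch(W_11) = {W_12}.
W_11 has parents W_0, W_6, W_9, W_10.
For each child, the remaining parents (spouses of W_11):
  W_12 also has parents W_0, W_1, W_2, W_4, W_6, W_7, W_9.
MB(W_11) = {W_0, W_1, W_2, W_4, W_6, W_7, W_9, W_10, W_12}.
Comparing with the claimed set, W_9 is missing.

W_9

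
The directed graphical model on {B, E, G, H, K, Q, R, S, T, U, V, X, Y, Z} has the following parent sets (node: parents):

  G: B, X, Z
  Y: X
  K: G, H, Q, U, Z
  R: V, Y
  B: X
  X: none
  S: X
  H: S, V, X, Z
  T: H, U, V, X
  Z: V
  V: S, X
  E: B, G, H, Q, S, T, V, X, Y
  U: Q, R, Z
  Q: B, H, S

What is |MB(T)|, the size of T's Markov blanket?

T's parents: H, U, V, X.
T's children: E.
Co-parents of T (other parents of its children):
  E also has parents B, G, H, Q, S, V, X, Y.
MB(T) = {B, E, G, H, Q, S, U, V, X, Y}, which has 10 nodes.

10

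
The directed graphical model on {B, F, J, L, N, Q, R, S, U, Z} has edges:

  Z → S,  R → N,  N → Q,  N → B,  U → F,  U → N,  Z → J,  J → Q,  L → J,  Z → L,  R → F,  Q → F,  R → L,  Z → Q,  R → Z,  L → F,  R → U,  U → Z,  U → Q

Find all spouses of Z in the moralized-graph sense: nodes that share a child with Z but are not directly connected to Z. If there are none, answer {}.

{N}

Children of Z: J, L, Q, S.
  S has no other parent.
  L also has parent R.
  J's other parent is L.
  Q's other parents are J, N, U.
Excluding nodes already adjacent to Z (J, L, Q, R, S, U), the co-parent-only contribution is {N}.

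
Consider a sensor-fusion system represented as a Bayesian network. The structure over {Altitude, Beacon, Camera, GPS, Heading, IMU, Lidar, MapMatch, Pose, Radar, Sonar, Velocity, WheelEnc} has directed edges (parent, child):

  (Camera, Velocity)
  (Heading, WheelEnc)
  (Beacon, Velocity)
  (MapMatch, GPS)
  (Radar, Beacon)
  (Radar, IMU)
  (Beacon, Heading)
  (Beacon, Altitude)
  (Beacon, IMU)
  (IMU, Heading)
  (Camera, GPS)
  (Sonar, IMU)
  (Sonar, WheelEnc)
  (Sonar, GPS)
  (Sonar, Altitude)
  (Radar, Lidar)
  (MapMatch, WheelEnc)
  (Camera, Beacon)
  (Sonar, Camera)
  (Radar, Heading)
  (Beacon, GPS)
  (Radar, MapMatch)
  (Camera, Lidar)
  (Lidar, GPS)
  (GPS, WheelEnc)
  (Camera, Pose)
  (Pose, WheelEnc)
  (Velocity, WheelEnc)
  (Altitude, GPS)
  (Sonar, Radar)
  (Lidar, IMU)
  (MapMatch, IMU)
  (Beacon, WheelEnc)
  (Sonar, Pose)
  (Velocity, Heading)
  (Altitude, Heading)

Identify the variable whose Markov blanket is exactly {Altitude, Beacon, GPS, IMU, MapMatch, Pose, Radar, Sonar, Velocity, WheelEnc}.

Heading

The target node must have every member of {Altitude, Beacon, GPS, IMU, MapMatch, Pose, Radar, Sonar, Velocity, WheelEnc} as a parent, child, or co-parent, and no others.
Parents of Heading: Altitude, Beacon, IMU, Radar, Velocity; children: WheelEnc; co-parents: Beacon, GPS, MapMatch, Pose, Sonar, Velocity.
These exactly cover the given set, so the node is Heading.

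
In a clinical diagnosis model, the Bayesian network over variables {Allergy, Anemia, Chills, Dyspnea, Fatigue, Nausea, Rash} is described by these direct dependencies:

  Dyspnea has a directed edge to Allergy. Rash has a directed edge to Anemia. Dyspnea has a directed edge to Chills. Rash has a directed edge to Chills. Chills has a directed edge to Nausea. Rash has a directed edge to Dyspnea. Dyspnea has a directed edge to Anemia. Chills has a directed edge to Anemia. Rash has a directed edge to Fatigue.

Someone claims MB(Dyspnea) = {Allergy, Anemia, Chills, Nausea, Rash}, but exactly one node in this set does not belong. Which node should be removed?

Ch(Dyspnea) = {Allergy, Anemia, Chills}.
Pa(Dyspnea) = {Rash}.
Other parents of Dyspnea's children:
  parents(Chills) \ {Dyspnea} = {Rash}.
  Allergy has no other parent.
  Anemia also has parents Chills, Rash.
MB(Dyspnea) = {Allergy, Anemia, Chills, Rash}.
Nausea is neither a parent, child, nor co-parent of Dyspnea, so it does not belong.

Nausea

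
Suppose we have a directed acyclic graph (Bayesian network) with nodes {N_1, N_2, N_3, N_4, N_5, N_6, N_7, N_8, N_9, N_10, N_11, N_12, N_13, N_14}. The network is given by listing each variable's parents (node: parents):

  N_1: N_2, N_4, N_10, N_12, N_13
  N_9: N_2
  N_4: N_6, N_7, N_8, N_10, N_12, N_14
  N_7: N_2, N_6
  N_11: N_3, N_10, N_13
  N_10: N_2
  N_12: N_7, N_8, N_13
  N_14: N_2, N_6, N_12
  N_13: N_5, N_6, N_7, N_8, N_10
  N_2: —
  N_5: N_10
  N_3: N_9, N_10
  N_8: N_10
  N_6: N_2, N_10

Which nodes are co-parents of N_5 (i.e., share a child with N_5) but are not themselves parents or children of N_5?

Children of N_5: N_13.
  N_13 also has parents N_6, N_7, N_8, N_10.
Excluding nodes already adjacent to N_5 (N_10, N_13), the co-parent-only contribution is {N_6, N_7, N_8}.

{N_6, N_7, N_8}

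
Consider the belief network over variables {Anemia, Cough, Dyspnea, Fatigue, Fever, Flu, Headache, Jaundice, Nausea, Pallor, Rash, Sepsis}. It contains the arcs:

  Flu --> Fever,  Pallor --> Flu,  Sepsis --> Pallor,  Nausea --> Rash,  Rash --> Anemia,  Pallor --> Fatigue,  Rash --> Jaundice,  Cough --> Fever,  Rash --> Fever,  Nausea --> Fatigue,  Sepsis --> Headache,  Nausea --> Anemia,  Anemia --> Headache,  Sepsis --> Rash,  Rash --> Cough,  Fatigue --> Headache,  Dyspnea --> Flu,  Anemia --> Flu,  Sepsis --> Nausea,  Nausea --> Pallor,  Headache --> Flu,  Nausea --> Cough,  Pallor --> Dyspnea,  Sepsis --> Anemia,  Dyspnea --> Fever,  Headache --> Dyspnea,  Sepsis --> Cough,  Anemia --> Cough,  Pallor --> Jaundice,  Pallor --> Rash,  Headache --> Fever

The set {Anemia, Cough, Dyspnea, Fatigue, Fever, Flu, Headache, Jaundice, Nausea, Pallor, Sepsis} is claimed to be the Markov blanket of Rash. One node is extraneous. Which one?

A node's Markov blanket = Pa ∪ Ch ∪ (parents of Ch other than the node itself).
Rash's parents: Nausea, Pallor, Sepsis.
Children of Rash: Anemia, Cough, Fever, Jaundice.
Other parents of Rash's children:
  Anemia: Nausea, Sepsis
  Cough: Anemia, Nausea, Sepsis
  Jaundice: Pallor
  Fever: Cough, Dyspnea, Flu, Headache
MB(Rash) = {Anemia, Cough, Dyspnea, Fever, Flu, Headache, Jaundice, Nausea, Pallor, Sepsis}.
Fatigue is neither a parent, child, nor co-parent of Rash, so it does not belong.

Fatigue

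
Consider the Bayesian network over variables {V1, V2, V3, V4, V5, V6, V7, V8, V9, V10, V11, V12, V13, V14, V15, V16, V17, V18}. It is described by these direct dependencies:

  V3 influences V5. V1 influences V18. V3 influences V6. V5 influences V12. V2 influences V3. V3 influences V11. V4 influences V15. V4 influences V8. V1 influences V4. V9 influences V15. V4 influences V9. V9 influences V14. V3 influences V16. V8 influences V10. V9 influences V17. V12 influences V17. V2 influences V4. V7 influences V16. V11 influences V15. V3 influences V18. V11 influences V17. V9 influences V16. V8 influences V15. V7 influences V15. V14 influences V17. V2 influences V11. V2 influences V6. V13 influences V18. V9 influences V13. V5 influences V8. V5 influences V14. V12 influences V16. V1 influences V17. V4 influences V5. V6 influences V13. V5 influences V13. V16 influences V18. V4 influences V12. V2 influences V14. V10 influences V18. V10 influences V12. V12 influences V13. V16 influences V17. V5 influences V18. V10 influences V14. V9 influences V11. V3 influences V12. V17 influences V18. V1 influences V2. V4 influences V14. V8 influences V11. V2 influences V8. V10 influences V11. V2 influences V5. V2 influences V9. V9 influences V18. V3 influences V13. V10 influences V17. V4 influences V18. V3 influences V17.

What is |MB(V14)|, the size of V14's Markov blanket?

11

V14 has parents V2, V4, V5, V9, V10.
V14's children: V17.
Parents of each child, excluding V14:
  V17: V1, V3, V9, V10, V11, V12, V16
MB(V14) = {V1, V2, V3, V4, V5, V9, V10, V11, V12, V16, V17}, which has 11 nodes.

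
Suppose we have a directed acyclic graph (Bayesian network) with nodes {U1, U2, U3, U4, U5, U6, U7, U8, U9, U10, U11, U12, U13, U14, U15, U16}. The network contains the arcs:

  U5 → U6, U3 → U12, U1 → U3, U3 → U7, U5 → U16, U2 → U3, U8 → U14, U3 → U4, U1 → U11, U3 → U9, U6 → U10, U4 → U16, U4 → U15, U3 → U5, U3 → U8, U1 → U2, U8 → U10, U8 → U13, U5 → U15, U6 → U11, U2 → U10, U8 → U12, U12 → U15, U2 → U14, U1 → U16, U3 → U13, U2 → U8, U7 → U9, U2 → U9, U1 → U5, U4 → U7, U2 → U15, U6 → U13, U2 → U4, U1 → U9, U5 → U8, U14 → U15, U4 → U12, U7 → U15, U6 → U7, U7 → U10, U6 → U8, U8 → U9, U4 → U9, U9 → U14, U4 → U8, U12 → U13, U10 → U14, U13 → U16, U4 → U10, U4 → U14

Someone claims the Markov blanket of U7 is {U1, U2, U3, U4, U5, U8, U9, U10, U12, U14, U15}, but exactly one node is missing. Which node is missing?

U6

U7 has children U9, U10, U15.
U7's parents: U3, U4, U6.
Co-parents of U7 (other parents of its children):
  U9's other parents are U1, U2, U3, U4, U8.
  parents(U10) \ {U7} = {U2, U4, U6, U8}.
  U15's other parents are U2, U4, U5, U12, U14.
MB(U7) = {U1, U2, U3, U4, U5, U6, U8, U9, U10, U12, U14, U15}.
Comparing with the claimed set, U6 is missing.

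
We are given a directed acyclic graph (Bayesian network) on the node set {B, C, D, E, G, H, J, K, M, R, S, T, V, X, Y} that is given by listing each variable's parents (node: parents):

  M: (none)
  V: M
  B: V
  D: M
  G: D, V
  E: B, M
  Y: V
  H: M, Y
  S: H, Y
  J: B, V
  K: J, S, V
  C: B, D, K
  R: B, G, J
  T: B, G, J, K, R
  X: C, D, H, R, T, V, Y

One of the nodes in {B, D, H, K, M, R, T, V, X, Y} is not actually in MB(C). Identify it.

C has parents B, D, K.
Children of C: X.
Other parents of C's children:
  X's other parents are D, H, R, T, V, Y.
MB(C) = {B, D, H, K, R, T, V, X, Y}.
M is neither a parent, child, nor co-parent of C, so it does not belong.

M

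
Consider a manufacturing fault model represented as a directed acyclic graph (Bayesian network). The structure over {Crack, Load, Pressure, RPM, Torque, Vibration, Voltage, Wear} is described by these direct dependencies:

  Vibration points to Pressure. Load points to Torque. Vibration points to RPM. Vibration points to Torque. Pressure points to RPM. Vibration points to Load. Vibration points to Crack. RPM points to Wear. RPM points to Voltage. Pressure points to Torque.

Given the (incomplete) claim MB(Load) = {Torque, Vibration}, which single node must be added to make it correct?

A node's Markov blanket = Pa ∪ Ch ∪ (parents of Ch other than the node itself).
Pa(Load) = {Vibration}.
Ch(Load) = {Torque}.
Other parents of Load's children:
  Torque: Pressure, Vibration
MB(Load) = {Pressure, Torque, Vibration}.
Comparing with the claimed set, Pressure is missing.

Pressure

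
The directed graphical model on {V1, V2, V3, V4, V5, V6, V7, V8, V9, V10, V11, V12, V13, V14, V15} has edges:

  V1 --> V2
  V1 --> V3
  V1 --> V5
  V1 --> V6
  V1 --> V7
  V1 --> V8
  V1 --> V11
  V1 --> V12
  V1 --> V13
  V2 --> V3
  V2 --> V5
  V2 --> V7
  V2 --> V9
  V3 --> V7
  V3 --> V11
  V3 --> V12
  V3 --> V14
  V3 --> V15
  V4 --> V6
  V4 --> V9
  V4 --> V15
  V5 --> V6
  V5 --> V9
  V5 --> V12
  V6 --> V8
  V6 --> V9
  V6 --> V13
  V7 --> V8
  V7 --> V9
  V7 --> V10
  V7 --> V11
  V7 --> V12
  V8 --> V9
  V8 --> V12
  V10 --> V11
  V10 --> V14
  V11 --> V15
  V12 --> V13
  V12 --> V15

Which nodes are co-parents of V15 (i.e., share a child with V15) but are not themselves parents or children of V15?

{}

V15 has no children, so it has no co-parents. The set is empty.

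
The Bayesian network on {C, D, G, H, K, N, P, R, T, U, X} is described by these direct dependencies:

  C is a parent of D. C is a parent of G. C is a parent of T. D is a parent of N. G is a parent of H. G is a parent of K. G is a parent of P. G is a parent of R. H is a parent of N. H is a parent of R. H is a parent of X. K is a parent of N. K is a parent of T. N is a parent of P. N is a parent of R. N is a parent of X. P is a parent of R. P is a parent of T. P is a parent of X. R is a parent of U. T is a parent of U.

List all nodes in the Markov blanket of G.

Pa(G) = {C}.
G has children H, K, P, R.
For each child, the remaining parents (spouses of G):
  H: —
  K: —
  P: N
  R: H, N, P
Taking the union gives {C, H, K, N, P, R}.

{C, H, K, N, P, R}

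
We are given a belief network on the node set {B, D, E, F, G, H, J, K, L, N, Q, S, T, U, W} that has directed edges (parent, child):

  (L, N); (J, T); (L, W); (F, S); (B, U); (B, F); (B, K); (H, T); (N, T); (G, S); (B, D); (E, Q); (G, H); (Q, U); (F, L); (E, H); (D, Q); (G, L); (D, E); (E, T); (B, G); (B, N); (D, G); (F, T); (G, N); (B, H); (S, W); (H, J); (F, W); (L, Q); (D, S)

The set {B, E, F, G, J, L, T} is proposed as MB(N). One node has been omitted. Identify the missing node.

Parents of N: B, G, L.
N's children: T.
Parents of each child, excluding N:
  T: E, F, H, J
MB(N) = {B, E, F, G, H, J, L, T}.
Comparing with the claimed set, H is missing.

H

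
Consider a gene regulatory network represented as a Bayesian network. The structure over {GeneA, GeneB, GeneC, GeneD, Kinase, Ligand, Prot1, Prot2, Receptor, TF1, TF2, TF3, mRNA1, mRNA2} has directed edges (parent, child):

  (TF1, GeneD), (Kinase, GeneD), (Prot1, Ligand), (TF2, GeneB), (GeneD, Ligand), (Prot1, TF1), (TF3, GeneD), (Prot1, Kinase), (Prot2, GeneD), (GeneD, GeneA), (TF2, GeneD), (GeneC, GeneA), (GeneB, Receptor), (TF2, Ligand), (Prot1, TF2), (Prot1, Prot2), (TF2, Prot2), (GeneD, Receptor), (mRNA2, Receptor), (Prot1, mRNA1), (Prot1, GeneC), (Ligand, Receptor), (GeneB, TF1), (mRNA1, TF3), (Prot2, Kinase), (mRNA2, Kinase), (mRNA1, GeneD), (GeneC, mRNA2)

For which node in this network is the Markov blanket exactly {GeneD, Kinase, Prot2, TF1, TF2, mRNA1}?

TF3

The target node must have every member of {GeneD, Kinase, Prot2, TF1, TF2, mRNA1} as a parent, child, or co-parent, and no others.
Parents of TF3: mRNA1; children: GeneD; co-parents: Kinase, Prot2, TF1, TF2, mRNA1.
These exactly cover the given set, so the node is TF3.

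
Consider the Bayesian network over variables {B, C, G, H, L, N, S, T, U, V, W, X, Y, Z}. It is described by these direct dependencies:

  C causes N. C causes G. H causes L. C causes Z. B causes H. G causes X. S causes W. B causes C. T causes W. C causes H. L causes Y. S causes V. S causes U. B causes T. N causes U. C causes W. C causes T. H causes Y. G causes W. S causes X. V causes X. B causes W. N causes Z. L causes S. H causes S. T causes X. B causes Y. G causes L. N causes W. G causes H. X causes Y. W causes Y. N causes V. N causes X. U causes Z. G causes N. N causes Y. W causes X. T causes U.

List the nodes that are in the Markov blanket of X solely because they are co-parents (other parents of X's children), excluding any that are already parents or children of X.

{B, H, L}

Children of X: Y.
  Y: B, H, L, N, W
Excluding nodes already adjacent to X (G, N, S, T, V, W, Y), the co-parent-only contribution is {B, H, L}.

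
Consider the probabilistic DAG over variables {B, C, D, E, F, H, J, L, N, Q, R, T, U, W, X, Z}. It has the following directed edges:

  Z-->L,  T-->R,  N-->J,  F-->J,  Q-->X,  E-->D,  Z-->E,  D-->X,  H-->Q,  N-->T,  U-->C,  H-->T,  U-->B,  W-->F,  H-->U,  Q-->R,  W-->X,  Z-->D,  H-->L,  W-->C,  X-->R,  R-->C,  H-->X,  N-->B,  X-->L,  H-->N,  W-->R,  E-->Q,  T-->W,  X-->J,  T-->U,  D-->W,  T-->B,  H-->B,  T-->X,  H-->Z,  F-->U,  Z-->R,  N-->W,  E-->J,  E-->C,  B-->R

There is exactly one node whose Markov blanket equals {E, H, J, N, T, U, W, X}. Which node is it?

F

The target node must have every member of {E, H, J, N, T, U, W, X} as a parent, child, or co-parent, and no others.
Parents of F: W; children: J, U; co-parents: E, H, N, T, X.
These exactly cover the given set, so the node is F.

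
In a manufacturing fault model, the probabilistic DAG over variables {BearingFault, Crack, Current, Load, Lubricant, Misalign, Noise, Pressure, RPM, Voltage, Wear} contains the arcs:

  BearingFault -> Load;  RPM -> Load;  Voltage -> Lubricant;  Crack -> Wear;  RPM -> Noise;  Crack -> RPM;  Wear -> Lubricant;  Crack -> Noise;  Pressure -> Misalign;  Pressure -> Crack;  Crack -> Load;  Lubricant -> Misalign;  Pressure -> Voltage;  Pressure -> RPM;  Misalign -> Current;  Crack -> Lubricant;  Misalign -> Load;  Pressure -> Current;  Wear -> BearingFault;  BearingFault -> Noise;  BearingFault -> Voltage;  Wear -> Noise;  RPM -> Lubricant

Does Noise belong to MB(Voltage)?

No

Voltage has parents BearingFault, Pressure.
Voltage's children: Lubricant.
Parents of each child, excluding Voltage:
  Lubricant: Crack, RPM, Wear
MB(Voltage) = {BearingFault, Crack, Lubricant, Pressure, RPM, Wear}; Noise is not in this set.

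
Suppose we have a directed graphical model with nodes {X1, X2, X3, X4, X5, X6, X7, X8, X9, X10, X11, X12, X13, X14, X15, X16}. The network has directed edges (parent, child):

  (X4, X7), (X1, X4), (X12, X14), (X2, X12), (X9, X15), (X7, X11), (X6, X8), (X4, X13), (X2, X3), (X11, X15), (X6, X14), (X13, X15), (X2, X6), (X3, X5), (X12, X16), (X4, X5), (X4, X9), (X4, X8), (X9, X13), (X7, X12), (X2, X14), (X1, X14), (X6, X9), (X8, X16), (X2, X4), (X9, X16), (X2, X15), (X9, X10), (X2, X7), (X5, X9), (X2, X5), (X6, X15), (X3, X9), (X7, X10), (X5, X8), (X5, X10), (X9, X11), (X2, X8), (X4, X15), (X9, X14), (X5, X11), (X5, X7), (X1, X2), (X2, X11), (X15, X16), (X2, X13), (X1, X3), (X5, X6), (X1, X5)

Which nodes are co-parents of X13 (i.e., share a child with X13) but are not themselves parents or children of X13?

{X6, X11}

Children of X13: X15.
  X15: X2, X4, X6, X9, X11
Excluding nodes already adjacent to X13 (X2, X4, X9, X15), the co-parent-only contribution is {X6, X11}.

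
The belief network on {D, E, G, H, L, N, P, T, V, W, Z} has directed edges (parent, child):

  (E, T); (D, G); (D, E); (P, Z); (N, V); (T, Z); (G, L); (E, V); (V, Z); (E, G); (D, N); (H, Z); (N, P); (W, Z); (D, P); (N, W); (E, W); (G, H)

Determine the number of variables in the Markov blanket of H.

6

The Markov blanket of a node is its parents, its children, and the other parents of its children.
Parents of H: G.
Ch(H) = {Z}.
Other parents of H's children:
  parents(Z) \ {H} = {P, T, V, W}.
MB(H) = {G, P, T, V, W, Z}, which has 6 nodes.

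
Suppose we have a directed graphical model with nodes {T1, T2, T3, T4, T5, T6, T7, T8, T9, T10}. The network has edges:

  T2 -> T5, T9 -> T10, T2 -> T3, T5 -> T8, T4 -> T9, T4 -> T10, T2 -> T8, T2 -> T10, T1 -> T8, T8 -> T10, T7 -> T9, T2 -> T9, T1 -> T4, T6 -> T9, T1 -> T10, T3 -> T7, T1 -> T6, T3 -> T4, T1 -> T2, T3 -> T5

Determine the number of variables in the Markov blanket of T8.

By definition, MB(T8) is built from T8's parents, T8's children, and the co-parents of T8.
Parents of T8: T1, T2, T5.
T8 has child T10.
Parents of each child, excluding T8:
  parents(T10) \ {T8} = {T1, T2, T4, T9}.
MB(T8) = {T1, T2, T4, T5, T9, T10}, which has 6 nodes.

6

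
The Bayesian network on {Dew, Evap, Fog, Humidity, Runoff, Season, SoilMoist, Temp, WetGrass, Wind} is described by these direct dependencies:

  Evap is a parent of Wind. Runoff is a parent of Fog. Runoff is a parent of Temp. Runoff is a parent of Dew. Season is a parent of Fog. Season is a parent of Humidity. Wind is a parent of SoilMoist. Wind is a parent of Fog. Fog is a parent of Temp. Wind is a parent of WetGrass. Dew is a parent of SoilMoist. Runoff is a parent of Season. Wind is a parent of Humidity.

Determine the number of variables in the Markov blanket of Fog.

The Markov blanket of a node is its parents, its children, and the other parents of its children.
Fog has parents Runoff, Season, Wind.
Fog has child Temp.
For each child, the remaining parents (spouses of Fog):
  Temp's other parent is Runoff.
MB(Fog) = {Runoff, Season, Temp, Wind}, which has 4 nodes.

4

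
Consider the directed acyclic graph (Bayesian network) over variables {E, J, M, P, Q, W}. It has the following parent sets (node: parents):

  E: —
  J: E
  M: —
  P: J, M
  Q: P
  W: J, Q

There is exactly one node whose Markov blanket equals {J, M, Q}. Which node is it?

P

The target node must have every member of {J, M, Q} as a parent, child, or co-parent, and no others.
Parents of P: J, M; children: Q; co-parents: none.
These exactly cover the given set, so the node is P.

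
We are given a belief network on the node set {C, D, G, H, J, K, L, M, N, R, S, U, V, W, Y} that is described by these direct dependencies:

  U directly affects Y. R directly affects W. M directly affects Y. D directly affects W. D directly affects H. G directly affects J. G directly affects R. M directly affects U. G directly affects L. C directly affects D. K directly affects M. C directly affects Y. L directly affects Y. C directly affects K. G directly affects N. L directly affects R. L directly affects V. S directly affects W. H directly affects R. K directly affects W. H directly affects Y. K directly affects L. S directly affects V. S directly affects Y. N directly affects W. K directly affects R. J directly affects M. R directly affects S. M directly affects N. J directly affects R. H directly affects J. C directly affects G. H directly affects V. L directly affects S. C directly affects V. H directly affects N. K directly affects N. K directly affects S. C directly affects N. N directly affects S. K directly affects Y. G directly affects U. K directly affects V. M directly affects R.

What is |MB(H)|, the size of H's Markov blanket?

The Markov blanket of a node is its parents, its children, and the other parents of its children.
H has parent D.
Children of H: J, N, R, V, Y.
Co-parents of H (other parents of its children):
  J also has parent G.
  N's other parents are C, G, K, M.
  R's other parents are G, J, K, L, M.
  parents(V) \ {H} = {C, K, L, S}.
  Y also has parents C, K, L, M, S, U.
MB(H) = {C, D, G, J, K, L, M, N, R, S, U, V, Y}, which has 13 nodes.

13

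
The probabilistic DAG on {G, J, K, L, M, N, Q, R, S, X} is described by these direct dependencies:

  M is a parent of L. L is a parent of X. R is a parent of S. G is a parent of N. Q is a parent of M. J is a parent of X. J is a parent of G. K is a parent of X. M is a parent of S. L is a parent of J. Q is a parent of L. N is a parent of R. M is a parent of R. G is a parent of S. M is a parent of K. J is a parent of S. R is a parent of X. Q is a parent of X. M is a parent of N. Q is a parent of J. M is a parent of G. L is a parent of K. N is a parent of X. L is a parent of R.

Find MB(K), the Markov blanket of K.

Pa(K) = {L, M}.
Ch(K) = {X}.
Other parents of K's children:
  parents(X) \ {K} = {J, L, N, Q, R}.
MB(K) = {J, L, M, N, Q, R, X}.

{J, L, M, N, Q, R, X}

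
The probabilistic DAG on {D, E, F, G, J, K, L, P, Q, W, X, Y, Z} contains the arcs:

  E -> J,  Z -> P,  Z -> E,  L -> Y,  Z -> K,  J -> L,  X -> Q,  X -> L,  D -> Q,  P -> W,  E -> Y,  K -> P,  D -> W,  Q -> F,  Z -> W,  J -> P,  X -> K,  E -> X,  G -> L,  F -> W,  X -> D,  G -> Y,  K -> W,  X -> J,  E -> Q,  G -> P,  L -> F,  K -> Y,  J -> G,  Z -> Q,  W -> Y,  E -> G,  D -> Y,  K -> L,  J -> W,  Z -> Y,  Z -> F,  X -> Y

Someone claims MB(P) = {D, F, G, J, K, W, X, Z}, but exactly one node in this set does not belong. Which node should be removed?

A node's Markov blanket = Pa ∪ Ch ∪ (parents of Ch other than the node itself).
Children of P: W.
Parents of P: G, J, K, Z.
Co-parents of P (other parents of its children):
  W: D, F, J, K, Z
MB(P) = {D, F, G, J, K, W, Z}.
X is neither a parent, child, nor co-parent of P, so it does not belong.

X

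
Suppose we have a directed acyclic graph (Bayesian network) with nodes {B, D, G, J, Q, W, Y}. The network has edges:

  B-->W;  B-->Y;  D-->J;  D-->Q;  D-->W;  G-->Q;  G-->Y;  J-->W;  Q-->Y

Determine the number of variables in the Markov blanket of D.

5

Recall MB(v) = parents ∪ children ∪ spouses, where spouses are the other parents of v's children.
Ch(D) = {J, Q, W}.
Parents of D: none.
Co-parents of D (other parents of its children):
  J: —
  Q: G
  W: B, J
MB(D) = {B, G, J, Q, W}, which has 5 nodes.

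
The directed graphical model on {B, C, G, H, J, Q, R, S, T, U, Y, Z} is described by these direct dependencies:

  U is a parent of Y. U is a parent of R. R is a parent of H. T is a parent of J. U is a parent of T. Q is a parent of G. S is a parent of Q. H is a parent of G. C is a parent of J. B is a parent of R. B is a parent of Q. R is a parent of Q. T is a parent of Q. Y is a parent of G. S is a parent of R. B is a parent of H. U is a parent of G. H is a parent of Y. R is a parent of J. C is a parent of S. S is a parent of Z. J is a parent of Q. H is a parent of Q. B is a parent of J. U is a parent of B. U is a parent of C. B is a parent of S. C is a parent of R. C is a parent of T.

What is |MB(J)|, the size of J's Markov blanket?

J's parents: B, C, R, T.
J has child Q.
Parents of each child, excluding J:
  Q's other parents are B, H, R, S, T.
MB(J) = {B, C, H, Q, R, S, T}, which has 7 nodes.

7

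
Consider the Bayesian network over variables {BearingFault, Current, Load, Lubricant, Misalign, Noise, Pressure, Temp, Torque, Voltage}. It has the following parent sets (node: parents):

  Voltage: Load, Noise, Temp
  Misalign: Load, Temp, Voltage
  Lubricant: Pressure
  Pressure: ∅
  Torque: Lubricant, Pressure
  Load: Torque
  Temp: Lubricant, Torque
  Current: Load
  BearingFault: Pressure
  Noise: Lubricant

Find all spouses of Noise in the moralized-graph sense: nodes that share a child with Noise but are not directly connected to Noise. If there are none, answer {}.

Children of Noise: Voltage.
  Voltage: Load, Temp
Excluding nodes already adjacent to Noise (Lubricant, Voltage), the co-parent-only contribution is {Load, Temp}.

{Load, Temp}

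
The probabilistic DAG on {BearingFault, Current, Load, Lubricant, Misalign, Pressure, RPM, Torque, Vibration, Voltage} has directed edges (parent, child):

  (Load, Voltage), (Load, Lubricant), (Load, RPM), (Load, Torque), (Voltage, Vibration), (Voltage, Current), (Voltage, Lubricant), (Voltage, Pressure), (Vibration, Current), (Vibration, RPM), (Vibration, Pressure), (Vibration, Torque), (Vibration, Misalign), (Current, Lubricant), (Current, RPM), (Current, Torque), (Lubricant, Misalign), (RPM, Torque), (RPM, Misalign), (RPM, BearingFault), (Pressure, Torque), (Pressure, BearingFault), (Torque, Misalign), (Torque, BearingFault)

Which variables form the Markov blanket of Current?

{Load, Lubricant, Pressure, RPM, Torque, Vibration, Voltage}

By definition, MB(Current) is built from Current's parents, Current's children, and the co-parents of Current.
Pa(Current) = {Vibration, Voltage}.
Ch(Current) = {Lubricant, RPM, Torque}.
Co-parents of Current (other parents of its children):
  Lubricant: Load, Voltage
  RPM: Load, Vibration
  Torque: Load, Pressure, RPM, Vibration
MB(Current) = {Load, Lubricant, Pressure, RPM, Torque, Vibration, Voltage}.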